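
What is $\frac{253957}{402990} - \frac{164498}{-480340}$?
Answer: $\frac{134483396}{138265869} \approx 0.97264$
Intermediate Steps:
$\frac{253957}{402990} - \frac{164498}{-480340} = 253957 \cdot \frac{1}{402990} - - \frac{82249}{240170} = \frac{253957}{402990} + \frac{82249}{240170} = \frac{134483396}{138265869}$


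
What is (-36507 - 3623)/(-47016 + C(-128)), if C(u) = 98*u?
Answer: 4013/5956 ≈ 0.67377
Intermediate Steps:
(-36507 - 3623)/(-47016 + C(-128)) = (-36507 - 3623)/(-47016 + 98*(-128)) = -40130/(-47016 - 12544) = -40130/(-59560) = -40130*(-1/59560) = 4013/5956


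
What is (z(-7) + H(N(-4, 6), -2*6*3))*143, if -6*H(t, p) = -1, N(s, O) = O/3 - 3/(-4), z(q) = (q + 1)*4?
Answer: -20449/6 ≈ -3408.2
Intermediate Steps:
z(q) = 4 + 4*q (z(q) = (1 + q)*4 = 4 + 4*q)
N(s, O) = 3/4 + O/3 (N(s, O) = O*(1/3) - 3*(-1/4) = O/3 + 3/4 = 3/4 + O/3)
H(t, p) = 1/6 (H(t, p) = -1/6*(-1) = 1/6)
(z(-7) + H(N(-4, 6), -2*6*3))*143 = ((4 + 4*(-7)) + 1/6)*143 = ((4 - 28) + 1/6)*143 = (-24 + 1/6)*143 = -143/6*143 = -20449/6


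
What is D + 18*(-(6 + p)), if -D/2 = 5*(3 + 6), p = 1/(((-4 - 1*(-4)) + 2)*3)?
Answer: -201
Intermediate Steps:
p = ⅙ (p = 1/(((-4 + 4) + 2)*3) = 1/((0 + 2)*3) = 1/(2*3) = 1/6 = ⅙ ≈ 0.16667)
D = -90 (D = -10*(3 + 6) = -10*9 = -2*45 = -90)
D + 18*(-(6 + p)) = -90 + 18*(-(6 + ⅙)) = -90 + 18*(-1*37/6) = -90 + 18*(-37/6) = -90 - 111 = -201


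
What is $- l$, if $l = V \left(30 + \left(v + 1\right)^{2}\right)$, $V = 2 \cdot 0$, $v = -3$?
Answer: $0$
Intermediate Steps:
$V = 0$
$l = 0$ ($l = 0 \left(30 + \left(-3 + 1\right)^{2}\right) = 0 \left(30 + \left(-2\right)^{2}\right) = 0 \left(30 + 4\right) = 0 \cdot 34 = 0$)
$- l = \left(-1\right) 0 = 0$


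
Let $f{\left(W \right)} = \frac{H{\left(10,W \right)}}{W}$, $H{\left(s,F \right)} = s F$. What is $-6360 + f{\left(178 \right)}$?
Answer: $-6350$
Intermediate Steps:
$H{\left(s,F \right)} = F s$
$f{\left(W \right)} = 10$ ($f{\left(W \right)} = \frac{W 10}{W} = \frac{10 W}{W} = 10$)
$-6360 + f{\left(178 \right)} = -6360 + 10 = -6350$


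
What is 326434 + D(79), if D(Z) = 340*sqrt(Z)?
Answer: 326434 + 340*sqrt(79) ≈ 3.2946e+5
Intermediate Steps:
326434 + D(79) = 326434 + 340*sqrt(79)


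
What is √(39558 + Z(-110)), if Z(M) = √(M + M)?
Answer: √(39558 + 2*I*√55) ≈ 198.89 + 0.0373*I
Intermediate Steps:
Z(M) = √2*√M (Z(M) = √(2*M) = √2*√M)
√(39558 + Z(-110)) = √(39558 + √2*√(-110)) = √(39558 + √2*(I*√110)) = √(39558 + 2*I*√55)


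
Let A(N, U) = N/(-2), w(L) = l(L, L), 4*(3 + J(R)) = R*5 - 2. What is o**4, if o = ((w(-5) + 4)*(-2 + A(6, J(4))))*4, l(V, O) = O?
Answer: 160000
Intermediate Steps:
J(R) = -7/2 + 5*R/4 (J(R) = -3 + (R*5 - 2)/4 = -3 + (5*R - 2)/4 = -3 + (-2 + 5*R)/4 = -3 + (-1/2 + 5*R/4) = -7/2 + 5*R/4)
w(L) = L
A(N, U) = -N/2 (A(N, U) = N*(-1/2) = -N/2)
o = 20 (o = ((-5 + 4)*(-2 - 1/2*6))*4 = -(-2 - 3)*4 = -1*(-5)*4 = 5*4 = 20)
o**4 = 20**4 = 160000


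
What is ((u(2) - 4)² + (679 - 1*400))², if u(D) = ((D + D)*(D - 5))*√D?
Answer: 358321 + 111936*√2 ≈ 5.1662e+5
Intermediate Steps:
u(D) = 2*D^(3/2)*(-5 + D) (u(D) = ((2*D)*(-5 + D))*√D = (2*D*(-5 + D))*√D = 2*D^(3/2)*(-5 + D))
((u(2) - 4)² + (679 - 1*400))² = ((2*2^(3/2)*(-5 + 2) - 4)² + (679 - 1*400))² = ((2*(2*√2)*(-3) - 4)² + (679 - 400))² = ((-12*√2 - 4)² + 279)² = ((-4 - 12*√2)² + 279)² = (279 + (-4 - 12*√2)²)²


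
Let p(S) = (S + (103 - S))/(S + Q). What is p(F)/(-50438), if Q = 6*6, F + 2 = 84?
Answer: -103/5951684 ≈ -1.7306e-5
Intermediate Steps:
F = 82 (F = -2 + 84 = 82)
Q = 36
p(S) = 103/(36 + S) (p(S) = (S + (103 - S))/(S + 36) = 103/(36 + S))
p(F)/(-50438) = (103/(36 + 82))/(-50438) = (103/118)*(-1/50438) = -103/5951684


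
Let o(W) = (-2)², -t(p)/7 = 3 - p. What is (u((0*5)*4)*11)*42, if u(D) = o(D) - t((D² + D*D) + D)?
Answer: 11550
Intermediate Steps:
t(p) = -21 + 7*p (t(p) = -7*(3 - p) = -21 + 7*p)
o(W) = 4
u(D) = 25 - 14*D² - 7*D (u(D) = 4 - (-21 + 7*((D² + D*D) + D)) = 4 - (-21 + 7*((D² + D²) + D)) = 4 - (-21 + 7*(2*D² + D)) = 4 - (-21 + 7*(D + 2*D²)) = 4 - (-21 + (7*D + 14*D²)) = 4 - (-21 + 7*D + 14*D²) = 4 + (21 - 14*D² - 7*D) = 25 - 14*D² - 7*D)
(u((0*5)*4)*11)*42 = ((25 - 7*(0*5)*4*(1 + 2*((0*5)*4)))*11)*42 = ((25 - 7*0*4*(1 + 2*(0*4)))*11)*42 = ((25 - 7*0*(1 + 2*0))*11)*42 = ((25 - 7*0*(1 + 0))*11)*42 = ((25 - 7*0*1)*11)*42 = ((25 + 0)*11)*42 = (25*11)*42 = 275*42 = 11550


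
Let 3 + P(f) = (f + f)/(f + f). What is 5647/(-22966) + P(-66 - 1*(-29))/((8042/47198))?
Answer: -1106655855/92346286 ≈ -11.984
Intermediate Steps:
P(f) = -2 (P(f) = -3 + (f + f)/(f + f) = -3 + (2*f)/((2*f)) = -3 + (2*f)*(1/(2*f)) = -3 + 1 = -2)
5647/(-22966) + P(-66 - 1*(-29))/((8042/47198)) = 5647/(-22966) - 2/(8042/47198) = 5647*(-1/22966) - 2/(8042*(1/47198)) = -5647/22966 - 2/4021/23599 = -5647/22966 - 2*23599/4021 = -5647/22966 - 47198/4021 = -1106655855/92346286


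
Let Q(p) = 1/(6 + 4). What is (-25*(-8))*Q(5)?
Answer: 20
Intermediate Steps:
Q(p) = ⅒ (Q(p) = 1/10 = ⅒)
(-25*(-8))*Q(5) = -25*(-8)*(⅒) = 200*(⅒) = 20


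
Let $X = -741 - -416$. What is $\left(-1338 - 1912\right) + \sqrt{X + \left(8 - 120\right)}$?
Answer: $-3250 + i \sqrt{437} \approx -3250.0 + 20.905 i$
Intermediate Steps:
$X = -325$ ($X = -741 + 416 = -325$)
$\left(-1338 - 1912\right) + \sqrt{X + \left(8 - 120\right)} = \left(-1338 - 1912\right) + \sqrt{-325 + \left(8 - 120\right)} = -3250 + \sqrt{-325 + \left(8 - 120\right)} = -3250 + \sqrt{-325 - 112} = -3250 + \sqrt{-437} = -3250 + i \sqrt{437}$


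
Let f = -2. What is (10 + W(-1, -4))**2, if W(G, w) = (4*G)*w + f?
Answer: 576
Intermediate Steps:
W(G, w) = -2 + 4*G*w (W(G, w) = (4*G)*w - 2 = 4*G*w - 2 = -2 + 4*G*w)
(10 + W(-1, -4))**2 = (10 + (-2 + 4*(-1)*(-4)))**2 = (10 + (-2 + 16))**2 = (10 + 14)**2 = 24**2 = 576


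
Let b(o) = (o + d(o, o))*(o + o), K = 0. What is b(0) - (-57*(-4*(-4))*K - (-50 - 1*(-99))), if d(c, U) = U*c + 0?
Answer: 49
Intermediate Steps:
d(c, U) = U*c
b(o) = 2*o*(o + o²) (b(o) = (o + o*o)*(o + o) = (o + o²)*(2*o) = 2*o*(o + o²))
b(0) - (-57*(-4*(-4))*K - (-50 - 1*(-99))) = 2*0²*(1 + 0) - (-57*(-4*(-4))*0 - (-50 - 1*(-99))) = 2*0*1 - (-912*0 - (-50 + 99)) = 0 - (-57*0 - 1*49) = 0 - (0 - 49) = 0 - 1*(-49) = 0 + 49 = 49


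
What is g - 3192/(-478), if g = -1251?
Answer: -297393/239 ≈ -1244.3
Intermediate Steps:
g - 3192/(-478) = -1251 - 3192/(-478) = -1251 - 3192*(-1/478) = -1251 + 1596/239 = -297393/239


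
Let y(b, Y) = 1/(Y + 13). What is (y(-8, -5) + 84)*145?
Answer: 97585/8 ≈ 12198.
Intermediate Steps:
y(b, Y) = 1/(13 + Y)
(y(-8, -5) + 84)*145 = (1/(13 - 5) + 84)*145 = (1/8 + 84)*145 = (⅛ + 84)*145 = (673/8)*145 = 97585/8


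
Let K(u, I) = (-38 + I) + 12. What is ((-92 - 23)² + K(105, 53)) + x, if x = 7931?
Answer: 21183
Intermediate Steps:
K(u, I) = -26 + I
((-92 - 23)² + K(105, 53)) + x = ((-92 - 23)² + (-26 + 53)) + 7931 = ((-115)² + 27) + 7931 = (13225 + 27) + 7931 = 13252 + 7931 = 21183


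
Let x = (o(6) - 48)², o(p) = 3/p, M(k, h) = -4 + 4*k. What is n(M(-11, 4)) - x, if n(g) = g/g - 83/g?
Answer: -108169/48 ≈ -2253.5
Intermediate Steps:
n(g) = 1 - 83/g
x = 9025/4 (x = (3/6 - 48)² = (3*(⅙) - 48)² = (½ - 48)² = (-95/2)² = 9025/4 ≈ 2256.3)
n(M(-11, 4)) - x = (-83 + (-4 + 4*(-11)))/(-4 + 4*(-11)) - 1*9025/4 = (-83 + (-4 - 44))/(-4 - 44) - 9025/4 = (-83 - 48)/(-48) - 9025/4 = -1/48*(-131) - 9025/4 = 131/48 - 9025/4 = -108169/48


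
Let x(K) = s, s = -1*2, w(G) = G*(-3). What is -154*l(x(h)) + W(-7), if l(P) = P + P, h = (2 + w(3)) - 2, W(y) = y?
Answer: 609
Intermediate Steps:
w(G) = -3*G
h = -9 (h = (2 - 3*3) - 2 = (2 - 9) - 2 = -7 - 2 = -9)
s = -2
x(K) = -2
l(P) = 2*P
-154*l(x(h)) + W(-7) = -308*(-2) - 7 = -154*(-4) - 7 = 616 - 7 = 609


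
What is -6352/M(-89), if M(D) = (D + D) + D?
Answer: 6352/267 ≈ 23.790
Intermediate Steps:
M(D) = 3*D (M(D) = 2*D + D = 3*D)
-6352/M(-89) = -6352/(3*(-89)) = -6352/(-267) = -6352*(-1/267) = 6352/267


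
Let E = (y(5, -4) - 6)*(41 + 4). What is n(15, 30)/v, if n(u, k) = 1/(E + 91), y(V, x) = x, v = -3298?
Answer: 1/1183982 ≈ 8.4461e-7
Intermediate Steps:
E = -450 (E = (-4 - 6)*(41 + 4) = -10*45 = -450)
n(u, k) = -1/359 (n(u, k) = 1/(-450 + 91) = 1/(-359) = -1/359)
n(15, 30)/v = -1/359/(-3298) = -1/359*(-1/3298) = 1/1183982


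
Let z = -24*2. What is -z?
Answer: 48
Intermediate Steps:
z = -48
-z = -1*(-48) = 48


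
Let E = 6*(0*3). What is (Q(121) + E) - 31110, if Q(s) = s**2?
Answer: -16469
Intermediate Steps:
E = 0 (E = 6*0 = 0)
(Q(121) + E) - 31110 = (121**2 + 0) - 31110 = (14641 + 0) - 31110 = 14641 - 31110 = -16469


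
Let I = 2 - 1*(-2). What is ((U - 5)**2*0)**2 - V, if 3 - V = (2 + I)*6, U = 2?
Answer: 33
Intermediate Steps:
I = 4 (I = 2 + 2 = 4)
V = -33 (V = 3 - (2 + 4)*6 = 3 - 6*6 = 3 - 1*36 = 3 - 36 = -33)
((U - 5)**2*0)**2 - V = ((2 - 5)**2*0)**2 - 1*(-33) = ((-3)**2*0)**2 + 33 = (9*0)**2 + 33 = 0**2 + 33 = 0 + 33 = 33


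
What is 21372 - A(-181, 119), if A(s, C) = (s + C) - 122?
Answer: 21556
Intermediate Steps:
A(s, C) = -122 + C + s (A(s, C) = (C + s) - 122 = -122 + C + s)
21372 - A(-181, 119) = 21372 - (-122 + 119 - 181) = 21372 - 1*(-184) = 21372 + 184 = 21556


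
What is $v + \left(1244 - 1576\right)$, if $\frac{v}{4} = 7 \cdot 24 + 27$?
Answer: $448$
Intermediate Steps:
$v = 780$ ($v = 4 \left(7 \cdot 24 + 27\right) = 4 \left(168 + 27\right) = 4 \cdot 195 = 780$)
$v + \left(1244 - 1576\right) = 780 + \left(1244 - 1576\right) = 780 - 332 = 448$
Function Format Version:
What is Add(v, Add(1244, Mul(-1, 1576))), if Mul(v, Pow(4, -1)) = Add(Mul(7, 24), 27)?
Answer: 448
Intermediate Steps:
v = 780 (v = Mul(4, Add(Mul(7, 24), 27)) = Mul(4, Add(168, 27)) = Mul(4, 195) = 780)
Add(v, Add(1244, Mul(-1, 1576))) = Add(780, Add(1244, Mul(-1, 1576))) = Add(780, Add(1244, -1576)) = Add(780, -332) = 448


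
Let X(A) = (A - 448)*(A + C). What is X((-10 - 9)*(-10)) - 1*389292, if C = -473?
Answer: -316278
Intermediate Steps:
X(A) = (-473 + A)*(-448 + A) (X(A) = (A - 448)*(A - 473) = (-448 + A)*(-473 + A) = (-473 + A)*(-448 + A))
X((-10 - 9)*(-10)) - 1*389292 = (211904 + ((-10 - 9)*(-10))² - 921*(-10 - 9)*(-10)) - 1*389292 = (211904 + (-19*(-10))² - (-17499)*(-10)) - 389292 = (211904 + 190² - 921*190) - 389292 = (211904 + 36100 - 174990) - 389292 = 73014 - 389292 = -316278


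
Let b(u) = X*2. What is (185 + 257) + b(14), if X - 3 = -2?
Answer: 444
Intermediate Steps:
X = 1 (X = 3 - 2 = 1)
b(u) = 2 (b(u) = 1*2 = 2)
(185 + 257) + b(14) = (185 + 257) + 2 = 442 + 2 = 444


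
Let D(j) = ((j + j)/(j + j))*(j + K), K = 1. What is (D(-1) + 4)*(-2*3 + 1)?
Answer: -20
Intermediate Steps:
D(j) = 1 + j (D(j) = ((j + j)/(j + j))*(j + 1) = ((2*j)/((2*j)))*(1 + j) = ((2*j)*(1/(2*j)))*(1 + j) = 1*(1 + j) = 1 + j)
(D(-1) + 4)*(-2*3 + 1) = ((1 - 1) + 4)*(-2*3 + 1) = (0 + 4)*(-6 + 1) = 4*(-5) = -20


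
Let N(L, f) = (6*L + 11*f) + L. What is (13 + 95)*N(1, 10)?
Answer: 12636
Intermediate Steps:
N(L, f) = 7*L + 11*f
(13 + 95)*N(1, 10) = (13 + 95)*(7*1 + 11*10) = 108*(7 + 110) = 108*117 = 12636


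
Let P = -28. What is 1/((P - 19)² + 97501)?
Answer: 1/99710 ≈ 1.0029e-5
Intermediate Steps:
1/((P - 19)² + 97501) = 1/((-28 - 19)² + 97501) = 1/((-47)² + 97501) = 1/(2209 + 97501) = 1/99710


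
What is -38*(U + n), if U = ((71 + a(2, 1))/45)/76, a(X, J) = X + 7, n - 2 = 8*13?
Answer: -36260/9 ≈ -4028.9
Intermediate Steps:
n = 106 (n = 2 + 8*13 = 2 + 104 = 106)
a(X, J) = 7 + X
U = 4/171 (U = ((71 + (7 + 2))/45)/76 = ((71 + 9)*(1/45))*(1/76) = (80*(1/45))*(1/76) = (16/9)*(1/76) = 4/171 ≈ 0.023392)
-38*(U + n) = -38*(4/171 + 106) = -38*18130/171 = -36260/9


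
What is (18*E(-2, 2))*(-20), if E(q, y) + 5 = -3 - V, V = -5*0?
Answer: 2880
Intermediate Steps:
V = 0
E(q, y) = -8 (E(q, y) = -5 + (-3 - 1*0) = -5 + (-3 + 0) = -5 - 3 = -8)
(18*E(-2, 2))*(-20) = (18*(-8))*(-20) = -144*(-20) = 2880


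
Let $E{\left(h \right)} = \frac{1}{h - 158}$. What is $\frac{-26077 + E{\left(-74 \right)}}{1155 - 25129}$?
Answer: $\frac{6049865}{5561968} \approx 1.0877$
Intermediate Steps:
$E{\left(h \right)} = \frac{1}{-158 + h}$
$\frac{-26077 + E{\left(-74 \right)}}{1155 - 25129} = \frac{-26077 + \frac{1}{-158 - 74}}{1155 - 25129} = \frac{-26077 + \frac{1}{-232}}{-23974} = \left(-26077 - \frac{1}{232}\right) \left(- \frac{1}{23974}\right) = \left(- \frac{6049865}{232}\right) \left(- \frac{1}{23974}\right) = \frac{6049865}{5561968}$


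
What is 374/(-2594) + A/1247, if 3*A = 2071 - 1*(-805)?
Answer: 3030605/4852077 ≈ 0.62460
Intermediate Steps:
A = 2876/3 (A = (2071 - 1*(-805))/3 = (2071 + 805)/3 = (⅓)*2876 = 2876/3 ≈ 958.67)
374/(-2594) + A/1247 = 374/(-2594) + (2876/3)/1247 = 374*(-1/2594) + (2876/3)*(1/1247) = -187/1297 + 2876/3741 = 3030605/4852077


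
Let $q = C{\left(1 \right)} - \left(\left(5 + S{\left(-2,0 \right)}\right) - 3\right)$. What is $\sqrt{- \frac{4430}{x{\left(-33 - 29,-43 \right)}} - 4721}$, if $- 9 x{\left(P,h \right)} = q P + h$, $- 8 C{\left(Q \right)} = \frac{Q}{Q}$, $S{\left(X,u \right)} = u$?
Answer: $\frac{i \sqrt{21533945}}{71} \approx 65.359 i$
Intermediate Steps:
$C{\left(Q \right)} = - \frac{1}{8}$ ($C{\left(Q \right)} = - \frac{Q \frac{1}{Q}}{8} = \left(- \frac{1}{8}\right) 1 = - \frac{1}{8}$)
$q = - \frac{17}{8}$ ($q = - \frac{1}{8} - \left(\left(5 + 0\right) - 3\right) = - \frac{1}{8} - \left(5 - 3\right) = - \frac{1}{8} - 2 = - \frac{17}{8} \approx -2.125$)
$x{\left(P,h \right)} = - \frac{h}{9} + \frac{17 P}{72}$ ($x{\left(P,h \right)} = - \frac{- \frac{17 P}{8} + h}{9} = - \frac{h - \frac{17 P}{8}}{9} = - \frac{h}{9} + \frac{17 P}{72}$)
$\sqrt{- \frac{4430}{x{\left(-33 - 29,-43 \right)}} - 4721} = \sqrt{- \frac{4430}{\left(- \frac{1}{9}\right) \left(-43\right) + \frac{17 \left(-33 - 29\right)}{72}} - 4721} = \sqrt{- \frac{4430}{\frac{43}{9} + \frac{17 \left(-33 - 29\right)}{72}} - 4721} = \sqrt{- \frac{4430}{\frac{43}{9} + \frac{17}{72} \left(-62\right)} - 4721} = \sqrt{- \frac{4430}{\frac{43}{9} - \frac{527}{36}} - 4721} = \sqrt{- \frac{4430}{- \frac{355}{36}} - 4721} = \sqrt{\left(-4430\right) \left(- \frac{36}{355}\right) - 4721} = \sqrt{\frac{31896}{71} - 4721} = \sqrt{- \frac{303295}{71}} = \frac{i \sqrt{21533945}}{71}$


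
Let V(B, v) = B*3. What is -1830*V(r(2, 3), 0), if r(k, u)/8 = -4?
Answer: 175680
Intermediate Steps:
r(k, u) = -32 (r(k, u) = 8*(-4) = -32)
V(B, v) = 3*B
-1830*V(r(2, 3), 0) = -5490*(-32) = -1830*(-96) = 175680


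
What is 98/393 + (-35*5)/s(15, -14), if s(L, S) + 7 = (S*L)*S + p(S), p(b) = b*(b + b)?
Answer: 1469/7467 ≈ 0.19673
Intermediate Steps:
p(b) = 2*b² (p(b) = b*(2*b) = 2*b²)
s(L, S) = -7 + 2*S² + L*S² (s(L, S) = -7 + ((S*L)*S + 2*S²) = -7 + ((L*S)*S + 2*S²) = -7 + (L*S² + 2*S²) = -7 + (2*S² + L*S²) = -7 + 2*S² + L*S²)
98/393 + (-35*5)/s(15, -14) = 98/393 + (-35*5)/(-7 + 2*(-14)² + 15*(-14)²) = 98*(1/393) - 175/(-7 + 2*196 + 15*196) = 98/393 - 175/(-7 + 392 + 2940) = 98/393 - 175/3325 = 98/393 - 175*1/3325 = 98/393 - 1/19 = 1469/7467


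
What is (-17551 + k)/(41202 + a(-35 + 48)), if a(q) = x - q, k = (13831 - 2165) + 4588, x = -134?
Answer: -1297/41055 ≈ -0.031592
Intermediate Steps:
k = 16254 (k = 11666 + 4588 = 16254)
a(q) = -134 - q
(-17551 + k)/(41202 + a(-35 + 48)) = (-17551 + 16254)/(41202 + (-134 - (-35 + 48))) = -1297/(41202 + (-134 - 1*13)) = -1297/(41202 + (-134 - 13)) = -1297/(41202 - 147) = -1297/41055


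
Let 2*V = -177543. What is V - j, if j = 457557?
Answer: -1092657/2 ≈ -5.4633e+5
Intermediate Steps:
V = -177543/2 (V = (½)*(-177543) = -177543/2 ≈ -88772.)
V - j = -177543/2 - 1*457557 = -177543/2 - 457557 = -1092657/2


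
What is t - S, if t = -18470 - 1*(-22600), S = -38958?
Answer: 43088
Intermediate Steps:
t = 4130 (t = -18470 + 22600 = 4130)
t - S = 4130 - 1*(-38958) = 4130 + 38958 = 43088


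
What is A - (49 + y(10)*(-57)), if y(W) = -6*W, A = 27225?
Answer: 23756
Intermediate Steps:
A - (49 + y(10)*(-57)) = 27225 - (49 - 6*10*(-57)) = 27225 - (49 - 60*(-57)) = 27225 - (49 + 3420) = 27225 - 1*3469 = 27225 - 3469 = 23756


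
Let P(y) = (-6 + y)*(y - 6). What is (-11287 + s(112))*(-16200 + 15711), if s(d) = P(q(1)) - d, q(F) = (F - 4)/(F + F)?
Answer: 22186419/4 ≈ 5.5466e+6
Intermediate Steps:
q(F) = (-4 + F)/(2*F) (q(F) = (-4 + F)/((2*F)) = (-4 + F)*(1/(2*F)) = (-4 + F)/(2*F))
P(y) = (-6 + y)**2 (P(y) = (-6 + y)*(-6 + y) = (-6 + y)**2)
s(d) = 225/4 - d (s(d) = (-6 + (1/2)*(-4 + 1)/1)**2 - d = (-6 + (1/2)*1*(-3))**2 - d = (-6 - 3/2)**2 - d = (-15/2)**2 - d = 225/4 - d)
(-11287 + s(112))*(-16200 + 15711) = (-11287 + (225/4 - 1*112))*(-16200 + 15711) = (-11287 + (225/4 - 112))*(-489) = (-11287 - 223/4)*(-489) = -45371/4*(-489) = 22186419/4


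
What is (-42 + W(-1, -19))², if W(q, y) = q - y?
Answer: 576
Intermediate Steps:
(-42 + W(-1, -19))² = (-42 + (-1 - 1*(-19)))² = (-42 + (-1 + 19))² = (-42 + 18)² = (-24)² = 576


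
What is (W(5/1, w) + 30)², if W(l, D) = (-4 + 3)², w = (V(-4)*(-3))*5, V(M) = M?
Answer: 961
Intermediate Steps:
w = 60 (w = -4*(-3)*5 = 12*5 = 60)
W(l, D) = 1 (W(l, D) = (-1)² = 1)
(W(5/1, w) + 30)² = (1 + 30)² = 31² = 961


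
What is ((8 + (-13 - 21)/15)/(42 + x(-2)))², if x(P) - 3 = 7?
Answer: 1849/152100 ≈ 0.012156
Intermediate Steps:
x(P) = 10 (x(P) = 3 + 7 = 10)
((8 + (-13 - 21)/15)/(42 + x(-2)))² = ((8 + (-13 - 21)/15)/(42 + 10))² = ((8 - 34*1/15)/52)² = ((8 - 34/15)*(1/52))² = ((86/15)*(1/52))² = (43/390)² = 1849/152100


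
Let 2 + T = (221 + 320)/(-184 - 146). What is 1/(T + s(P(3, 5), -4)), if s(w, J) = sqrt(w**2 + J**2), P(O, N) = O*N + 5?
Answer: 396330/43859999 + 435600*sqrt(26)/43859999 ≈ 0.059678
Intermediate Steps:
P(O, N) = 5 + N*O (P(O, N) = N*O + 5 = 5 + N*O)
s(w, J) = sqrt(J**2 + w**2)
T = -1201/330 (T = -2 + (221 + 320)/(-184 - 146) = -2 + 541/(-330) = -2 + 541*(-1/330) = -2 - 541/330 = -1201/330 ≈ -3.6394)
1/(T + s(P(3, 5), -4)) = 1/(-1201/330 + sqrt((-4)**2 + (5 + 5*3)**2)) = 1/(-1201/330 + sqrt(16 + (5 + 15)**2)) = 1/(-1201/330 + sqrt(16 + 20**2)) = 1/(-1201/330 + sqrt(16 + 400)) = 1/(-1201/330 + sqrt(416)) = 1/(-1201/330 + 4*sqrt(26))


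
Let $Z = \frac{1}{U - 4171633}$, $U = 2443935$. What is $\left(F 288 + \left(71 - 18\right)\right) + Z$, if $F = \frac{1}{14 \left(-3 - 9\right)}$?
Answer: $\frac{88606225}{1727698} \approx 51.286$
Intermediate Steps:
$F = - \frac{1}{168}$ ($F = \frac{1}{14 \left(-12\right)} = \frac{1}{-168} = - \frac{1}{168} \approx -0.0059524$)
$Z = - \frac{1}{1727698}$ ($Z = \frac{1}{2443935 - 4171633} = \frac{1}{-1727698} = - \frac{1}{1727698} \approx -5.7881 \cdot 10^{-7}$)
$\left(F 288 + \left(71 - 18\right)\right) + Z = \left(\left(- \frac{1}{168}\right) 288 + \left(71 - 18\right)\right) - \frac{1}{1727698} = \left(- \frac{12}{7} + 53\right) - \frac{1}{1727698} = \frac{359}{7} - \frac{1}{1727698} = \frac{88606225}{1727698}$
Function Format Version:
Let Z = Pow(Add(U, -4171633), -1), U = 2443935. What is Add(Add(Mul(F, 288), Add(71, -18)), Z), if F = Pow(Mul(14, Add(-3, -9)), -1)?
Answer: Rational(88606225, 1727698) ≈ 51.286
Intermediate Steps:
F = Rational(-1, 168) (F = Pow(Mul(14, -12), -1) = Pow(-168, -1) = Rational(-1, 168) ≈ -0.0059524)
Z = Rational(-1, 1727698) (Z = Pow(Add(2443935, -4171633), -1) = Pow(-1727698, -1) = Rational(-1, 1727698) ≈ -5.7881e-7)
Add(Add(Mul(F, 288), Add(71, -18)), Z) = Add(Add(Mul(Rational(-1, 168), 288), Add(71, -18)), Rational(-1, 1727698)) = Add(Add(Rational(-12, 7), 53), Rational(-1, 1727698)) = Add(Rational(359, 7), Rational(-1, 1727698)) = Rational(88606225, 1727698)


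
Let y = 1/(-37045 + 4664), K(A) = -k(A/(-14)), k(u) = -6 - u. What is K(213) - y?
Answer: -4177135/453334 ≈ -9.2142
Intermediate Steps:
K(A) = 6 - A/14 (K(A) = -(-6 - A/(-14)) = -(-6 - A*(-1)/14) = -(-6 - (-1)*A/14) = -(-6 + A/14) = 6 - A/14)
y = -1/32381 (y = 1/(-32381) = -1/32381 ≈ -3.0882e-5)
K(213) - y = (6 - 1/14*213) - 1*(-1/32381) = (6 - 213/14) + 1/32381 = -129/14 + 1/32381 = -4177135/453334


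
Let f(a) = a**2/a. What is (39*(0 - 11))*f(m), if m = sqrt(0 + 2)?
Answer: -429*sqrt(2) ≈ -606.70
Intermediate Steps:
m = sqrt(2) ≈ 1.4142
f(a) = a
(39*(0 - 11))*f(m) = (39*(0 - 11))*sqrt(2) = (39*(-11))*sqrt(2) = -429*sqrt(2)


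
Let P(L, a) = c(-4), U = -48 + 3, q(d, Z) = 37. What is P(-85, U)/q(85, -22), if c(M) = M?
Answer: -4/37 ≈ -0.10811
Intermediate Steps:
U = -45
P(L, a) = -4
P(-85, U)/q(85, -22) = -4/37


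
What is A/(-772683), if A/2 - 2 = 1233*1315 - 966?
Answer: -3240862/772683 ≈ -4.1943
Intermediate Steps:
A = 3240862 (A = 4 + 2*(1233*1315 - 966) = 4 + 2*(1621395 - 966) = 4 + 2*1620429 = 4 + 3240858 = 3240862)
A/(-772683) = 3240862/(-772683) = 3240862*(-1/772683) = -3240862/772683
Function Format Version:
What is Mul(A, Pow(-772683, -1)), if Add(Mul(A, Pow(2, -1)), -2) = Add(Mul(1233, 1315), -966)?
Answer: Rational(-3240862, 772683) ≈ -4.1943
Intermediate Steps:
A = 3240862 (A = Add(4, Mul(2, Add(Mul(1233, 1315), -966))) = Add(4, Mul(2, Add(1621395, -966))) = Add(4, Mul(2, 1620429)) = Add(4, 3240858) = 3240862)
Mul(A, Pow(-772683, -1)) = Mul(3240862, Pow(-772683, -1)) = Mul(3240862, Rational(-1, 772683)) = Rational(-3240862, 772683)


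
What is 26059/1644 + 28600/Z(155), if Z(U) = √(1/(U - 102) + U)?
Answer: 26059/1644 + 550*√108862/79 ≈ 2312.9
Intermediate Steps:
Z(U) = √(U + 1/(-102 + U)) (Z(U) = √(1/(-102 + U) + U) = √(U + 1/(-102 + U)))
26059/1644 + 28600/Z(155) = 26059/1644 + 28600/(√((1 + 155*(-102 + 155))/(-102 + 155))) = 26059*(1/1644) + 28600/(√((1 + 155*53)/53)) = 26059/1644 + 28600/(√((1 + 8215)/53)) = 26059/1644 + 28600/(√((1/53)*8216)) = 26059/1644 + 28600/(√(8216/53)) = 26059/1644 + 28600/((2*√108862/53)) = 26059/1644 + 28600*(√108862/4108) = 26059/1644 + 550*√108862/79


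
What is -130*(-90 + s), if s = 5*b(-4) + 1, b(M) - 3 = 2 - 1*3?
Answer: 10270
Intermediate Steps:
b(M) = 2 (b(M) = 3 + (2 - 1*3) = 3 + (2 - 3) = 3 - 1 = 2)
s = 11 (s = 5*2 + 1 = 10 + 1 = 11)
-130*(-90 + s) = -130*(-90 + 11) = -130*(-79) = 10270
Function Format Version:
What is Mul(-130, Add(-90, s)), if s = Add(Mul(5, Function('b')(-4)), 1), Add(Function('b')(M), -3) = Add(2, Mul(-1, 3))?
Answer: 10270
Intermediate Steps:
Function('b')(M) = 2 (Function('b')(M) = Add(3, Add(2, Mul(-1, 3))) = Add(3, Add(2, -3)) = Add(3, -1) = 2)
s = 11 (s = Add(Mul(5, 2), 1) = Add(10, 1) = 11)
Mul(-130, Add(-90, s)) = Mul(-130, Add(-90, 11)) = Mul(-130, -79) = 10270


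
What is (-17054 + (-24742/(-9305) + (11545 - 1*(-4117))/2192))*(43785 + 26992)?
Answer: -12302563062160441/10198280 ≈ -1.2063e+9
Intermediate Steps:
(-17054 + (-24742/(-9305) + (11545 - 1*(-4117))/2192))*(43785 + 26992) = (-17054 + (-24742*(-1/9305) + (11545 + 4117)*(1/2192)))*70777 = (-17054 + (24742/9305 + 15662*(1/2192)))*70777 = (-17054 + (24742/9305 + 7831/1096))*70777 = (-17054 + 99984687/10198280)*70777 = -173821482433/10198280*70777 = -12302563062160441/10198280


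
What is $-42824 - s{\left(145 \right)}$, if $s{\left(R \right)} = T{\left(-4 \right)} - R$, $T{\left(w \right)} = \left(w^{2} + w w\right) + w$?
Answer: $-42707$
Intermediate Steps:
$T{\left(w \right)} = w + 2 w^{2}$ ($T{\left(w \right)} = \left(w^{2} + w^{2}\right) + w = 2 w^{2} + w = w + 2 w^{2}$)
$s{\left(R \right)} = 28 - R$ ($s{\left(R \right)} = - 4 \left(1 + 2 \left(-4\right)\right) - R = - 4 \left(1 - 8\right) - R = \left(-4\right) \left(-7\right) - R = 28 - R$)
$-42824 - s{\left(145 \right)} = -42824 - \left(28 - 145\right) = -42824 - -117 = -42824 + 117 = -42707$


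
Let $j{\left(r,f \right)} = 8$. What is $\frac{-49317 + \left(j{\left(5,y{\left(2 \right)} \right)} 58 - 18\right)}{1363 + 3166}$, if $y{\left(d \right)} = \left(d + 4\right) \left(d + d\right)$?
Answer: $- \frac{48871}{4529} \approx -10.791$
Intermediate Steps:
$y{\left(d \right)} = 2 d \left(4 + d\right)$ ($y{\left(d \right)} = \left(4 + d\right) 2 d = 2 d \left(4 + d\right)$)
$\frac{-49317 + \left(j{\left(5,y{\left(2 \right)} \right)} 58 - 18\right)}{1363 + 3166} = \frac{-49317 + \left(8 \cdot 58 - 18\right)}{1363 + 3166} = \frac{-49317 + \left(464 - 18\right)}{4529} = \left(-49317 + 446\right) \frac{1}{4529} = \left(-48871\right) \frac{1}{4529} = - \frac{48871}{4529}$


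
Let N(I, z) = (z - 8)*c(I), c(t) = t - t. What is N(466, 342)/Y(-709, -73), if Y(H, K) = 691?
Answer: 0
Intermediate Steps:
c(t) = 0
N(I, z) = 0 (N(I, z) = (z - 8)*0 = (-8 + z)*0 = 0)
N(466, 342)/Y(-709, -73) = 0/691 = 0*(1/691) = 0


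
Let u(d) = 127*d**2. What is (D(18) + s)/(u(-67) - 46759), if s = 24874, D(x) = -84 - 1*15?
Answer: 24775/523344 ≈ 0.047340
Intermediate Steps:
D(x) = -99 (D(x) = -84 - 15 = -99)
(D(18) + s)/(u(-67) - 46759) = (-99 + 24874)/(127*(-67)**2 - 46759) = 24775/(127*4489 - 46759) = 24775/(570103 - 46759) = 24775/523344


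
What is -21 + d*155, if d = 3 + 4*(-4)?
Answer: -2036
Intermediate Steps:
d = -13 (d = 3 - 16 = -13)
-21 + d*155 = -21 - 13*155 = -21 - 2015 = -2036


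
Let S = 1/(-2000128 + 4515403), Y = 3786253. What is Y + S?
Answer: 9523467514576/2515275 ≈ 3.7863e+6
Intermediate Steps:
S = 1/2515275 ≈ 3.9757e-7
Y + S = 3786253 + 1/2515275 = 9523467514576/2515275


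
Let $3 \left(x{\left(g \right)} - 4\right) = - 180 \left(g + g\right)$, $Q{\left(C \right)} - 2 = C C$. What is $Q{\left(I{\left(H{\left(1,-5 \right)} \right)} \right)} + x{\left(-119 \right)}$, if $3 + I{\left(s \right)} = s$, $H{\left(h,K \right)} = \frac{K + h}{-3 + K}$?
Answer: $\frac{57169}{4} \approx 14292.0$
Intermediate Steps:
$H{\left(h,K \right)} = \frac{K + h}{-3 + K}$
$I{\left(s \right)} = -3 + s$
$Q{\left(C \right)} = 2 + C^{2}$ ($Q{\left(C \right)} = 2 + C C = 2 + C^{2}$)
$x{\left(g \right)} = 4 - 120 g$ ($x{\left(g \right)} = 4 + \frac{\left(-180\right) \left(g + g\right)}{3} = 4 + \frac{\left(-180\right) 2 g}{3} = 4 + \frac{\left(-360\right) g}{3} = 4 - 120 g$)
$Q{\left(I{\left(H{\left(1,-5 \right)} \right)} \right)} + x{\left(-119 \right)} = \left(2 + \left(-3 + \frac{-5 + 1}{-3 - 5}\right)^{2}\right) + \left(4 - -14280\right) = \left(2 + \left(-3 + \frac{1}{-8} \left(-4\right)\right)^{2}\right) + \left(4 + 14280\right) = \left(2 + \left(-3 - - \frac{1}{2}\right)^{2}\right) + 14284 = \left(2 + \left(-3 + \frac{1}{2}\right)^{2}\right) + 14284 = \left(2 + \left(- \frac{5}{2}\right)^{2}\right) + 14284 = \left(2 + \frac{25}{4}\right) + 14284 = \frac{33}{4} + 14284 = \frac{57169}{4}$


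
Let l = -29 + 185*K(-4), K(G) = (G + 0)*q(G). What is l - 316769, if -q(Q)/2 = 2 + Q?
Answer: -319758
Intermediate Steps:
q(Q) = -4 - 2*Q (q(Q) = -2*(2 + Q) = -4 - 2*Q)
K(G) = G*(-4 - 2*G) (K(G) = (G + 0)*(-4 - 2*G) = G*(-4 - 2*G))
l = -2989 (l = -29 + 185*(-2*(-4)*(2 - 4)) = -29 + 185*(-2*(-4)*(-2)) = -29 + 185*(-16) = -29 - 2960 = -2989)
l - 316769 = -2989 - 316769 = -319758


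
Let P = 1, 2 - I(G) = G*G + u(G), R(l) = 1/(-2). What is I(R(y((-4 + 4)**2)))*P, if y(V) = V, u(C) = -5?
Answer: 27/4 ≈ 6.7500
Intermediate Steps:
R(l) = -1/2
I(G) = 7 - G**2 (I(G) = 2 - (G*G - 5) = 2 - (G**2 - 5) = 2 - (-5 + G**2) = 2 + (5 - G**2) = 7 - G**2)
I(R(y((-4 + 4)**2)))*P = (7 - (-1/2)**2)*1 = (7 - 1*1/4)*1 = (7 - 1/4)*1 = (27/4)*1 = 27/4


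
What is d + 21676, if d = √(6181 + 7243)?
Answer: 21676 + 4*√839 ≈ 21792.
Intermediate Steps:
d = 4*√839 (d = √13424 = 4*√839 ≈ 115.86)
d + 21676 = 4*√839 + 21676 = 21676 + 4*√839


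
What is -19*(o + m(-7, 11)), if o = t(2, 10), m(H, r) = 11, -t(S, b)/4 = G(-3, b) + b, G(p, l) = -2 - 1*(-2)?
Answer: 551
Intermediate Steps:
G(p, l) = 0 (G(p, l) = -2 + 2 = 0)
t(S, b) = -4*b (t(S, b) = -4*(0 + b) = -4*b)
o = -40 (o = -4*10 = -40)
-19*(o + m(-7, 11)) = -19*(-40 + 11) = -19*(-29) = 551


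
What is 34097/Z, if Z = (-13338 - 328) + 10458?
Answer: -34097/3208 ≈ -10.629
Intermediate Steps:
Z = -3208 (Z = -13666 + 10458 = -3208)
34097/Z = 34097/(-3208) = 34097*(-1/3208) = -34097/3208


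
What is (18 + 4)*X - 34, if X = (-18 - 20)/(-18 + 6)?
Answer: 107/3 ≈ 35.667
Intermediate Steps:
X = 19/6 (X = -38/(-12) = -38*(-1/12) = 19/6 ≈ 3.1667)
(18 + 4)*X - 34 = (18 + 4)*(19/6) - 34 = 22*(19/6) - 34 = 209/3 - 34 = 107/3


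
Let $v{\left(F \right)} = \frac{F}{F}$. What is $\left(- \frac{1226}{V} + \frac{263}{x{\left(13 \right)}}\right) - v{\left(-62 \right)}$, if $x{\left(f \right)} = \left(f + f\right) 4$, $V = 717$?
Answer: $- \frac{13501}{74568} \approx -0.18106$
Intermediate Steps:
$v{\left(F \right)} = 1$
$x{\left(f \right)} = 8 f$ ($x{\left(f \right)} = 2 f 4 = 8 f$)
$\left(- \frac{1226}{V} + \frac{263}{x{\left(13 \right)}}\right) - v{\left(-62 \right)} = \left(- \frac{1226}{717} + \frac{263}{8 \cdot 13}\right) - 1 = \left(\left(-1226\right) \frac{1}{717} + \frac{263}{104}\right) - 1 = \left(- \frac{1226}{717} + 263 \cdot \frac{1}{104}\right) - 1 = \left(- \frac{1226}{717} + \frac{263}{104}\right) - 1 = \frac{61067}{74568} - 1 = - \frac{13501}{74568}$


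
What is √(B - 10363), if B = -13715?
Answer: I*√24078 ≈ 155.17*I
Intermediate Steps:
√(B - 10363) = √(-13715 - 10363) = √(-24078) = I*√24078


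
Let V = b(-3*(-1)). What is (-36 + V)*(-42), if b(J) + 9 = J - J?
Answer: 1890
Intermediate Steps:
b(J) = -9 (b(J) = -9 + (J - J) = -9 + 0 = -9)
V = -9
(-36 + V)*(-42) = (-36 - 9)*(-42) = -45*(-42) = 1890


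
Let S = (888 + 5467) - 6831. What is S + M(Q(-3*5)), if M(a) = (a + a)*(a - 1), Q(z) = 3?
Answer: -464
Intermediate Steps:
S = -476 (S = 6355 - 6831 = -476)
M(a) = 2*a*(-1 + a) (M(a) = (2*a)*(-1 + a) = 2*a*(-1 + a))
S + M(Q(-3*5)) = -476 + 2*3*(-1 + 3) = -476 + 2*3*2 = -476 + 12 = -464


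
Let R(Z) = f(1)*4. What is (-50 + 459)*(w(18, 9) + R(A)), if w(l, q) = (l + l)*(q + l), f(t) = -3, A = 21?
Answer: 392640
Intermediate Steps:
w(l, q) = 2*l*(l + q) (w(l, q) = (2*l)*(l + q) = 2*l*(l + q))
R(Z) = -12 (R(Z) = -3*4 = -12)
(-50 + 459)*(w(18, 9) + R(A)) = (-50 + 459)*(2*18*(18 + 9) - 12) = 409*(2*18*27 - 12) = 409*(972 - 12) = 409*960 = 392640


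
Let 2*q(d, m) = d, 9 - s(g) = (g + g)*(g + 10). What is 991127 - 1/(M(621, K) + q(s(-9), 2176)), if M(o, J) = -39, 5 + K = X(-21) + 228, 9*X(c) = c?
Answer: 50547479/51 ≈ 9.9113e+5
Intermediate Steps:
s(g) = 9 - 2*g*(10 + g) (s(g) = 9 - (g + g)*(g + 10) = 9 - 2*g*(10 + g))
q(d, m) = d/2
X(c) = c/9
K = 662/3 (K = -5 + ((⅑)*(-21) + 228) = -5 + (-7/3 + 228) = -5 + 677/3 = 662/3 ≈ 220.67)
991127 - 1/(M(621, K) + q(s(-9), 2176)) = 991127 - 1/(-39 + (9 - 20*(-9) - 2*(-9)²)/2) = 991127 - 1/(-39 + (9 + 180 - 2*81)/2) = 991127 - 1/(-39 + (9 + 180 - 162)/2) = 991127 - 1/(-39 + (½)*27) = 991127 - 1/(-39 + 27/2) = 991127 - 1/(-51/2) = 991127 - 1*(-2/51) = 991127 + 2/51 = 50547479/51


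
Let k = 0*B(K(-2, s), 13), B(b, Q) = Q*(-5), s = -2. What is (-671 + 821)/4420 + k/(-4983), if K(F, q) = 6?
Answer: 15/442 ≈ 0.033937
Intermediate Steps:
B(b, Q) = -5*Q
k = 0 (k = 0*(-5*13) = 0*(-65) = 0)
(-671 + 821)/4420 + k/(-4983) = (-671 + 821)/4420 + 0/(-4983) = 150*(1/4420) + 0*(-1/4983) = 15/442 + 0 = 15/442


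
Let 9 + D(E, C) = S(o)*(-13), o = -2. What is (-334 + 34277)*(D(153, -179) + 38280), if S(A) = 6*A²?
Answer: 1288442337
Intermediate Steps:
D(E, C) = -321 (D(E, C) = -9 + (6*(-2)²)*(-13) = -9 + (6*4)*(-13) = -9 + 24*(-13) = -9 - 312 = -321)
(-334 + 34277)*(D(153, -179) + 38280) = (-334 + 34277)*(-321 + 38280) = 33943*37959 = 1288442337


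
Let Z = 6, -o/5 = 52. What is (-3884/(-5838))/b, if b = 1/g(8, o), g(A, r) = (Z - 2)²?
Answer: 31072/2919 ≈ 10.645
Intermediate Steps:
o = -260 (o = -5*52 = -260)
g(A, r) = 16 (g(A, r) = (6 - 2)² = 4² = 16)
b = 1/16 ≈ 0.062500
(-3884/(-5838))/b = (-3884/(-5838))/(1/16) = -3884*(-1/5838)*16 = (1942/2919)*16 = 31072/2919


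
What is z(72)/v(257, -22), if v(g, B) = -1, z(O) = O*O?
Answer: -5184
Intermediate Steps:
z(O) = O²
z(72)/v(257, -22) = 72²/(-1) = 5184*(-1) = -5184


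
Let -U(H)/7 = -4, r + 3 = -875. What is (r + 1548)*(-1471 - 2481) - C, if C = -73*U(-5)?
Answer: -2645796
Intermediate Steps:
r = -878 (r = -3 - 875 = -878)
U(H) = 28 (U(H) = -7*(-4) = 28)
C = -2044 (C = -73*28 = -2044)
(r + 1548)*(-1471 - 2481) - C = (-878 + 1548)*(-1471 - 2481) - 1*(-2044) = 670*(-3952) + 2044 = -2647840 + 2044 = -2645796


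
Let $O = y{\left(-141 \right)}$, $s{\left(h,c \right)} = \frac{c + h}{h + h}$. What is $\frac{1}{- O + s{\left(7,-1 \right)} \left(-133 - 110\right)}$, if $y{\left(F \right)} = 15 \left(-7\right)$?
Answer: $\frac{7}{6} \approx 1.1667$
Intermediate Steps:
$s{\left(h,c \right)} = \frac{c + h}{2 h}$
$y{\left(F \right)} = -105$
$O = -105$
$\frac{1}{- O + s{\left(7,-1 \right)} \left(-133 - 110\right)} = \frac{1}{\left(-1\right) \left(-105\right) + \frac{-1 + 7}{2 \cdot 7} \left(-133 - 110\right)} = \frac{1}{105 + \frac{1}{2} \cdot \frac{1}{7} \cdot 6 \left(-243\right)} = \frac{1}{105 + \frac{3}{7} \left(-243\right)} = \frac{1}{105 - \frac{729}{7}} = \frac{1}{\frac{6}{7}} = \frac{7}{6}$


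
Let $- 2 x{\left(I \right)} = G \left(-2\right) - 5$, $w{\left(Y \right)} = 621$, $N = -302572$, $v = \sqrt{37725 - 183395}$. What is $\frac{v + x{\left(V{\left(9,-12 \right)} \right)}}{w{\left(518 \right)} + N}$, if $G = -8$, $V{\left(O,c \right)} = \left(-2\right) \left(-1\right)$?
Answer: $\frac{11}{603902} - \frac{i \sqrt{145670}}{301951} \approx 1.8215 \cdot 10^{-5} - 0.001264 i$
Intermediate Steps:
$V{\left(O,c \right)} = 2$
$v = i \sqrt{145670}$ ($v = \sqrt{-145670} = i \sqrt{145670} \approx 381.67 i$)
$x{\left(I \right)} = - \frac{11}{2}$ ($x{\left(I \right)} = - \frac{\left(-8\right) \left(-2\right) - 5}{2} = - \frac{16 - 5}{2} = \left(- \frac{1}{2}\right) 11 = - \frac{11}{2}$)
$\frac{v + x{\left(V{\left(9,-12 \right)} \right)}}{w{\left(518 \right)} + N} = \frac{i \sqrt{145670} - \frac{11}{2}}{621 - 302572} = \frac{- \frac{11}{2} + i \sqrt{145670}}{-301951} = \left(- \frac{11}{2} + i \sqrt{145670}\right) \left(- \frac{1}{301951}\right) = \frac{11}{603902} - \frac{i \sqrt{145670}}{301951}$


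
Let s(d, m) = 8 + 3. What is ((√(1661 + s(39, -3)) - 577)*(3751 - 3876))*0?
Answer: 0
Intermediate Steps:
s(d, m) = 11
((√(1661 + s(39, -3)) - 577)*(3751 - 3876))*0 = ((√(1661 + 11) - 577)*(3751 - 3876))*0 = ((√1672 - 577)*(-125))*0 = ((2*√418 - 577)*(-125))*0 = ((-577 + 2*√418)*(-125))*0 = (72125 - 250*√418)*0 = 0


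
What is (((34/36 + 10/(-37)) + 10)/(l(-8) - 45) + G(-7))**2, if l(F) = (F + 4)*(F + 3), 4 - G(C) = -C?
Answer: 3255729481/277222500 ≈ 11.744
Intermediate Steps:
G(C) = 4 + C (G(C) = 4 - (-1)*C = 4 + C)
l(F) = (3 + F)*(4 + F) (l(F) = (4 + F)*(3 + F) = (3 + F)*(4 + F))
(((34/36 + 10/(-37)) + 10)/(l(-8) - 45) + G(-7))**2 = (((34/36 + 10/(-37)) + 10)/((12 + (-8)**2 + 7*(-8)) - 45) + (4 - 7))**2 = (((34*(1/36) + 10*(-1/37)) + 10)/((12 + 64 - 56) - 45) - 3)**2 = (((17/18 - 10/37) + 10)/(20 - 45) - 3)**2 = ((449/666 + 10)/(-25) - 3)**2 = ((7109/666)*(-1/25) - 3)**2 = (-7109/16650 - 3)**2 = (-57059/16650)**2 = 3255729481/277222500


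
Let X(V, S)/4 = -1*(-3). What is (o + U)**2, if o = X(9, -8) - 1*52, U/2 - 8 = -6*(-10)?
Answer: 9216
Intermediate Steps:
X(V, S) = 12 (X(V, S) = 4*(-1*(-3)) = 4*3 = 12)
U = 136 (U = 16 + 2*(-6*(-10)) = 16 + 2*60 = 16 + 120 = 136)
o = -40 (o = 12 - 1*52 = 12 - 52 = -40)
(o + U)**2 = (-40 + 136)**2 = 96**2 = 9216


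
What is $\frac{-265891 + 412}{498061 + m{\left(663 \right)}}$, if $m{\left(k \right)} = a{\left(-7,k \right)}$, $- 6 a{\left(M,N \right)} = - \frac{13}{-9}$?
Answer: $- \frac{14335866}{26895281} \approx -0.53303$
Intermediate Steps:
$a{\left(M,N \right)} = - \frac{13}{54}$ ($a{\left(M,N \right)} = - \frac{\left(-13\right) \frac{1}{-9}}{6} = - \frac{\left(-13\right) \left(- \frac{1}{9}\right)}{6} = \left(- \frac{1}{6}\right) \frac{13}{9} = - \frac{13}{54}$)
$m{\left(k \right)} = - \frac{13}{54}$
$\frac{-265891 + 412}{498061 + m{\left(663 \right)}} = \frac{-265891 + 412}{498061 - \frac{13}{54}} = - \frac{265479}{\frac{26895281}{54}} = \left(-265479\right) \frac{54}{26895281} = - \frac{14335866}{26895281}$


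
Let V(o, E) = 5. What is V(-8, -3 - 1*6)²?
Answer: 25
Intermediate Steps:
V(-8, -3 - 1*6)² = 5² = 25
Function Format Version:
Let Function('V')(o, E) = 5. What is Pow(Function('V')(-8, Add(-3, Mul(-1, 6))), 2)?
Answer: 25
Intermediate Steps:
Pow(Function('V')(-8, Add(-3, Mul(-1, 6))), 2) = Pow(5, 2) = 25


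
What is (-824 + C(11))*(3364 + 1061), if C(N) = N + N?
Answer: -3548850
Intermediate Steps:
C(N) = 2*N
(-824 + C(11))*(3364 + 1061) = (-824 + 2*11)*(3364 + 1061) = (-824 + 22)*4425 = -802*4425 = -3548850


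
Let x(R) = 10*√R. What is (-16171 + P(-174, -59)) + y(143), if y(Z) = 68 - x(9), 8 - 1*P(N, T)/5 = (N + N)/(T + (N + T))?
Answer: -1175224/73 ≈ -16099.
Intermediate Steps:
P(N, T) = 40 - 10*N/(N + 2*T) (P(N, T) = 40 - 5*(N + N)/(T + (N + T)) = 40 - 5*2*N/(N + 2*T) = 40 - 10*N/(N + 2*T))
y(Z) = 38 (y(Z) = 68 - 10*√9 = 68 - 10*3 = 68 - 1*30 = 68 - 30 = 38)
(-16171 + P(-174, -59)) + y(143) = (-16171 + 10*(3*(-174) + 8*(-59))/(-174 + 2*(-59))) + 38 = (-16171 + 10*(-522 - 472)/(-174 - 118)) + 38 = (-16171 + 10*(-994)/(-292)) + 38 = (-16171 + 10*(-1/292)*(-994)) + 38 = (-16171 + 2485/73) + 38 = -1177998/73 + 38 = -1175224/73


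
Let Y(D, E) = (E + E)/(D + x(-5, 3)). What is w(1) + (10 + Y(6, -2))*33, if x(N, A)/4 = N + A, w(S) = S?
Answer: 397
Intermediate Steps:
x(N, A) = 4*A + 4*N (x(N, A) = 4*(N + A) = 4*(A + N) = 4*A + 4*N)
Y(D, E) = 2*E/(-8 + D) (Y(D, E) = (E + E)/(D + (4*3 + 4*(-5))) = (2*E)/(D + (12 - 20)) = (2*E)/(D - 8) = (2*E)/(-8 + D) = 2*E/(-8 + D))
w(1) + (10 + Y(6, -2))*33 = 1 + (10 + 2*(-2)/(-8 + 6))*33 = 1 + (10 + 2*(-2)/(-2))*33 = 1 + (10 + 2*(-2)*(-1/2))*33 = 1 + (10 + 2)*33 = 1 + 12*33 = 1 + 396 = 397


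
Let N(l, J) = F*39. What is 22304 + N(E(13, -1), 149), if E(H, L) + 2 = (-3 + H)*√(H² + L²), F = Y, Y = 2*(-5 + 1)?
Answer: 21992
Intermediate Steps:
Y = -8 (Y = 2*(-4) = -8)
F = -8
E(H, L) = -2 + √(H² + L²)*(-3 + H) (E(H, L) = -2 + (-3 + H)*√(H² + L²) = -2 + √(H² + L²)*(-3 + H))
N(l, J) = -312 (N(l, J) = -8*39 = -312)
22304 + N(E(13, -1), 149) = 22304 - 312 = 21992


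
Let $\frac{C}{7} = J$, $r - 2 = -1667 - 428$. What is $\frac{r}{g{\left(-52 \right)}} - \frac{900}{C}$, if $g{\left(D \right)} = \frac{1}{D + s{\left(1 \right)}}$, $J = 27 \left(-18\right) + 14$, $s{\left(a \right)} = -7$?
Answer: $\frac{102000487}{826} \approx 1.2349 \cdot 10^{5}$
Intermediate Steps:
$r = -2093$ ($r = 2 - 2095 = -2093$)
$J = -472$ ($J = -486 + 14 = -472$)
$C = -3304$ ($C = 7 \left(-472\right) = -3304$)
$g{\left(D \right)} = \frac{1}{-7 + D}$ ($g{\left(D \right)} = \frac{1}{D - 7} = \frac{1}{-7 + D}$)
$\frac{r}{g{\left(-52 \right)}} - \frac{900}{C} = - \frac{2093}{\frac{1}{-7 - 52}} - \frac{900}{-3304} = - \frac{2093}{\frac{1}{-59}} - - \frac{225}{826} = - \frac{2093}{- \frac{1}{59}} + \frac{225}{826} = \left(-2093\right) \left(-59\right) + \frac{225}{826} = 123487 + \frac{225}{826} = \frac{102000487}{826}$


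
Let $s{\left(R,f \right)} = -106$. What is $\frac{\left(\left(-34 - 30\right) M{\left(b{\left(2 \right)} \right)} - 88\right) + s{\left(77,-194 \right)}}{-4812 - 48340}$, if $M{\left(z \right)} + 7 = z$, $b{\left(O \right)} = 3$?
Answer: $- \frac{31}{26576} \approx -0.0011665$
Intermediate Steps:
$M{\left(z \right)} = -7 + z$
$\frac{\left(\left(-34 - 30\right) M{\left(b{\left(2 \right)} \right)} - 88\right) + s{\left(77,-194 \right)}}{-4812 - 48340} = \frac{\left(\left(-34 - 30\right) \left(-7 + 3\right) - 88\right) - 106}{-4812 - 48340} = \frac{\left(\left(-34 - 30\right) \left(-4\right) - 88\right) - 106}{-53152} = \left(\left(\left(-64\right) \left(-4\right) - 88\right) - 106\right) \left(- \frac{1}{53152}\right) = \left(\left(256 - 88\right) - 106\right) \left(- \frac{1}{53152}\right) = \left(168 - 106\right) \left(- \frac{1}{53152}\right) = 62 \left(- \frac{1}{53152}\right) = - \frac{31}{26576}$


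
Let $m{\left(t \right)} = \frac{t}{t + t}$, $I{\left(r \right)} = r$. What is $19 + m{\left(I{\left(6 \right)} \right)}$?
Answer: $\frac{39}{2} \approx 19.5$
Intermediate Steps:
$m{\left(t \right)} = \frac{1}{2}$ ($m{\left(t \right)} = \frac{t}{2 t} = t \frac{1}{2 t} = \frac{1}{2}$)
$19 + m{\left(I{\left(6 \right)} \right)} = 19 + \frac{1}{2} = \frac{39}{2}$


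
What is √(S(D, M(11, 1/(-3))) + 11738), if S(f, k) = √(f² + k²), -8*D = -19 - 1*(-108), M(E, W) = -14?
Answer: √(187808 + 2*√20465)/4 ≈ 108.42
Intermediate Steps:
D = -89/8 (D = -(-19 - 1*(-108))/8 = -(-19 + 108)/8 = -⅛*89 = -89/8 ≈ -11.125)
√(S(D, M(11, 1/(-3))) + 11738) = √(√((-89/8)² + (-14)²) + 11738) = √(√(7921/64 + 196) + 11738) = √(√(20465/64) + 11738) = √(√20465/8 + 11738) = √(11738 + √20465/8)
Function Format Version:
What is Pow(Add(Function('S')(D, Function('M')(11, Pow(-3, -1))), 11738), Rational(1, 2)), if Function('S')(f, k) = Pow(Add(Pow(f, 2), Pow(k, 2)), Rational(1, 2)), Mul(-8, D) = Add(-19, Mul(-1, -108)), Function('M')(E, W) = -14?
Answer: Mul(Rational(1, 4), Pow(Add(187808, Mul(2, Pow(20465, Rational(1, 2)))), Rational(1, 2))) ≈ 108.42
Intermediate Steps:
D = Rational(-89, 8) (D = Mul(Rational(-1, 8), Add(-19, Mul(-1, -108))) = Mul(Rational(-1, 8), Add(-19, 108)) = Mul(Rational(-1, 8), 89) = Rational(-89, 8) ≈ -11.125)
Pow(Add(Function('S')(D, Function('M')(11, Pow(-3, -1))), 11738), Rational(1, 2)) = Pow(Add(Pow(Add(Pow(Rational(-89, 8), 2), Pow(-14, 2)), Rational(1, 2)), 11738), Rational(1, 2)) = Pow(Add(Pow(Add(Rational(7921, 64), 196), Rational(1, 2)), 11738), Rational(1, 2)) = Pow(Add(Pow(Rational(20465, 64), Rational(1, 2)), 11738), Rational(1, 2)) = Pow(Add(Mul(Rational(1, 8), Pow(20465, Rational(1, 2))), 11738), Rational(1, 2)) = Pow(Add(11738, Mul(Rational(1, 8), Pow(20465, Rational(1, 2)))), Rational(1, 2))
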